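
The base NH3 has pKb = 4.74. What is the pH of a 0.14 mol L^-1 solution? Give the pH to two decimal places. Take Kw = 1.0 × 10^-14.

pH = 11.20

NH3 + H2O ⇌ NH4+ + OH-
Kb = 10^(−4.74) = 1.82 × 10^-5
Let x = [OH-] at equilibrium. Kb = x²/(0.14 − x).
Neglecting x in the denominator: x = √(1.82 × 10^-5 × 0.14) = 1.60 × 10^-3 M
pOH = 2.80, so pH = 14.00 − pOH = 11.20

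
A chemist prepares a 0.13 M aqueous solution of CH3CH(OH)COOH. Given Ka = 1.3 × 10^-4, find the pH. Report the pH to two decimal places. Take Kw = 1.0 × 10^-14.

pH = 2.39

CH3CH(OH)COOH ⇌ CH3CH(OH)COO- + H+
From the ICE table, Ka = [H+]²/(0.13 − [H+]) = 1.3 × 10^-4.
Neglecting [H+] in the denominator: [H+] = √(1.3 × 10^-4 × 0.13) = 4.11 × 10^-3 M
pH = −log(4.11 × 10^-3) = 2.39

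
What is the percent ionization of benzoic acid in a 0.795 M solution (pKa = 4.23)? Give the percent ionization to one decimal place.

0.9%

C6H5COOH ⇌ C6H5COO- + H+; let x = [H+] at equilibrium.
Ka = 10^(−4.23) = 5.89 × 10^-5
x ≈ √(Ka·C₀) = √(5.89 × 10^-5 × 0.795) = 6.84 × 10^-3 M
Fraction ionized = 6.84 × 10^-3 / 0.795 = 0.0086 → 0.9%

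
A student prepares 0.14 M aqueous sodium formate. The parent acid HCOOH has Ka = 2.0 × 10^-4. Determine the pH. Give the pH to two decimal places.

HCOO- is the conjugate base of the weak acid HCOOH.
Kb = Kw/Ka = 1.0×10^-14 / 2.0 × 10^-4 = 5.00 × 10^-11
Kb = [OH-]²/(0.14 − [OH-]) = 5.00 × 10^-11
Assume [OH-] ≪ 0.14: [OH-] ≈ √(5.00 × 10^-11 × 0.14) = 2.65 × 10^-6 M
Check: 0.0019% ionized — well under 5%, approximation valid.
pOH = −log(2.65 × 10^-6) = 5.58; pH = 14.00 − 5.58 = 8.42

pH = 8.42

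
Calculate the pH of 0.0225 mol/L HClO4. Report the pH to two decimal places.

pH = 1.65

HClO4 is a strong acid and dissociates completely, so [H+] = 0.0225 M.
pH = -log(0.0225) = 1.65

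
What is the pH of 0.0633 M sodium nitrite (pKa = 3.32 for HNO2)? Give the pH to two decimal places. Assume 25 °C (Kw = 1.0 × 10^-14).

pH = 8.06

NO2- is the conjugate base of the weak acid HNO2.
Ka = 10^(−3.32) = 4.79 × 10^-4
Kb = Kw/Ka = 1.0×10^-14 / 4.79 × 10^-4 = 2.09 × 10^-11
From the ICE table, Kb = [OH-]²/(0.0633 − [OH-]) = 2.09 × 10^-11.
Neglecting [OH-] in the denominator: [OH-] = √(2.09 × 10^-11 × 0.0633) = 1.15 × 10^-6 M
pOH = −log(1.15 × 10^-6) = 5.94; pH = 14.00 − 5.94 = 8.06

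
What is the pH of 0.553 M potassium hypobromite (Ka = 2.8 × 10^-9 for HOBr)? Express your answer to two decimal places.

OBr- is the conjugate base of the weak acid HOBr.
Kb = Kw/Ka = 1.0×10^-14 / 2.8 × 10^-9 = 3.57 × 10^-6
Let x = [OH-] at equilibrium. Kb = x²/(0.553 − x).
Neglecting x in the denominator: x = √(3.57 × 10^-6 × 0.553) = 1.41 × 10^-3 M
Check: 0.25% ionized — well under 5%, approximation valid.
pOH = −log(1.41 × 10^-3) = 2.85; pH = 14.00 − 2.85 = 11.15

pH = 11.15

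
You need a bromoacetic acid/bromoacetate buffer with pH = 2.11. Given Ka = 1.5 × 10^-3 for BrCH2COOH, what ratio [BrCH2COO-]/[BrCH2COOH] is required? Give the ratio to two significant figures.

ratio = 0.19

pKa = -log(1.5 × 10^-3) = 2.824
pH = pKa + log(r) ⇒ log(r) = 2.11 − 2.824 = -0.714
r = [BrCH2COO-]/[BrCH2COOH] = 10^(-0.714) = 0.193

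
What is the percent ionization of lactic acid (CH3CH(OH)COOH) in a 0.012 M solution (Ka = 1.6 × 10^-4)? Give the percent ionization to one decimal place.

CH3CH(OH)COOH ⇌ CH3CH(OH)COO- + H+; let x = [H+] at equilibrium.
Solve x² + 0.00016x − 1.92e-06 = 0 → x = 1.31 × 10^-3 M
Fraction ionized = 1.31 × 10^-3 / 0.012 = 0.1092 → 10.9%

10.9%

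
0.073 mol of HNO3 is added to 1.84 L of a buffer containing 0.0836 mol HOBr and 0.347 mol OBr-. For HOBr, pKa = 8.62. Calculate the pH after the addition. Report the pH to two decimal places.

pH = 8.86

Added H+ converts OBr- to HOBr: HOBr → 0.157 mol, OBr- → 0.274 mol.
pH = pKa + log([A⁻]/[HA]) = 8.62 + log(0.274/0.157) = 8.62 +0.242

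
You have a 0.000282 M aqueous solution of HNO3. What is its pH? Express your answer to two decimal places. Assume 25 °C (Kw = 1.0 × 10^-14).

pH = 3.55

HNO3 is a strong acid and dissociates completely, so [H+] = 0.000282 M.
pH = -log(0.000282) = 3.55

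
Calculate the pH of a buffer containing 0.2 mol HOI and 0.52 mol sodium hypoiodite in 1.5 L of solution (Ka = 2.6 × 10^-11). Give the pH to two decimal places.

pH = 11.00

pKa = −log(2.6 × 10^-11) = 10.585
Henderson–Hasselbalch: pH = pKa + log([OI-]/[HOI]) = 10.585 + log(0.52/0.2)
pH = 10.585 + (+0.415) = 11.00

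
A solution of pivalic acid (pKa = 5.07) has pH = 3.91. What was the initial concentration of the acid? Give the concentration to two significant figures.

C₀ = 1.9 × 10^-3 M

[H+] = 10^(-3.91) = 1.23 × 10^-4 M = x
Ka = 10^(−5.07) = 8.51 × 10^-6
Ka = x²/(C₀ − x) ⇒ C₀ = x + x²/Ka
C₀ = 1.23 × 10^-4 + (1.23 × 10^-4)²/(8.51 × 10^-6) = 1.90 × 10^-3 M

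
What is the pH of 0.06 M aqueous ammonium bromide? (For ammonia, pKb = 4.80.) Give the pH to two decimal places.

pH = 5.21

NH4+ is the conjugate acid of the weak base NH3.
Kb = 10^(−4.80) = 1.58 × 10^-5
Ka = Kw/Kb = 1.0×10^-14 / 1.58 × 10^-5 = 6.33 × 10^-10
Ka = [H+]²/(0.06 − [H+]) = 6.33 × 10^-10
Assume [H+] ≪ 0.06: [H+] ≈ √(6.33 × 10^-10 × 0.06) = 6.16 × 10^-6 M
pH = −log[H+] = −log(6.16 × 10^-6) = 5.21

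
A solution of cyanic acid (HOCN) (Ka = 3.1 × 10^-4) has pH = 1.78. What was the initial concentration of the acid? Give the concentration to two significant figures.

[H+] = 10^(-1.78) = 1.66 × 10^-2 M = x
Ka = x²/(C₀ − x) ⇒ C₀ = x + x²/Ka
C₀ = 1.66 × 10^-2 + (1.66 × 10^-2)²/(3.1 × 10^-4) = 9.06 × 10^-1 M

C₀ = 9.1 × 10^-1 M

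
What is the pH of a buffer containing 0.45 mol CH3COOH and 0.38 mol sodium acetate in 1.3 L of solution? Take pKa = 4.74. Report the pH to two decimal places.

pH = 4.67

pH = pKa + log([A⁻]/[HA]) = 4.74 + log(0.38/0.45)
pH = 4.74 + (-0.073) = 4.67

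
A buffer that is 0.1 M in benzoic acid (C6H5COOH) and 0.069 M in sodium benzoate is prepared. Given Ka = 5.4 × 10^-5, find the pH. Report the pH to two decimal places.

pKa = −log(5.4 × 10^-5) = 4.268
pH = pKa + log([A⁻]/[HA]) = 4.268 + log(0.069/0.1)
pH = 4.268 + (-0.161) = 4.11

pH = 4.11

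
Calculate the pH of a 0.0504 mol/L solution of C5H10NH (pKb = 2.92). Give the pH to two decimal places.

pH = 11.86

C5H10NH + H2O ⇌ C5H10NH2+ + OH-
Kb = 10^(−2.92) = 1.20 × 10^-3
Kb = x²/(0.0504 − x) = 1.20 × 10^-3
Here C₀/Kb ≈ 42, so the small-x approximation fails. Use the quadratic:
x = [−0.0012 + √(0.0012² + 0.000242)]/2 = 7.20 × 10^-3 M
pOH = 2.14, so pH = 14.00 − pOH = 11.86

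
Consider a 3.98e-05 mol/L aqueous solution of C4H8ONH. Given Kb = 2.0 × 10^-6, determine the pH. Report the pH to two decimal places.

pH = 8.90

C4H8ONH + H2O ⇌ C4H8ONH2+ + OH-
From the ICE table, Kb = [OH-]²/(3.98e-05 − [OH-]) = 2.0 × 10^-6.
Here C₀/Kb ≈ 19.9, so the small-[OH-] approximation fails. Use the quadratic:
[OH-] = [−2e-06 + √(2e-06² + 3.18e-10)]/2 = 7.98 × 10^-6 M
pOH = 5.10, so pH = 14.00 − pOH = 8.90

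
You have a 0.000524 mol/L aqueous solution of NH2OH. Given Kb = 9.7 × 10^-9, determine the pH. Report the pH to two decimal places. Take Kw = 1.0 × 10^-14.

pH = 8.35

NH2OH + H2O ⇌ NH3OH+ + OH-
Let x = [OH-] at equilibrium. Kb = x²/(0.000524 − x).
Assume x ≪ 0.000524: x ≈ √(9.7 × 10^-9 × 0.000524) = 2.25 × 10^-6 M
(x/C₀ = 0.43% < 5%, so the approximation holds.)
pOH = −log(2.25 × 10^-6) = 5.65; pH = 14.00 − 5.65 = 8.35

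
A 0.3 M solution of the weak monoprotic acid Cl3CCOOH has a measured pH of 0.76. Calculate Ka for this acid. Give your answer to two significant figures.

[H+] = 10^(-0.76) = 1.74 × 10^-1 M
At equilibrium [HA] = 0.3 − 1.74 × 10^-1 = 1.26 × 10^-1 M
Ka = [H+][A-]/[HA] = (1.74 × 10^-1)² / 1.26 × 10^-1 = 2.4 × 10^-1

Ka = 2.4 × 10^-1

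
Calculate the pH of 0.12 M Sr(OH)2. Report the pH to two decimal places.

pH = 13.38

Sr(OH)2 is a strong base (each formula unit releases 2 OH-); [OH-] = 0.24 M.
pOH = -log(0.24) = 0.62
pH = 14.00 - 0.62 = 13.38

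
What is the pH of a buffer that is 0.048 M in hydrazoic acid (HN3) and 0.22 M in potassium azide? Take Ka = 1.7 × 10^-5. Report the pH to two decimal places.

pH = 5.43

pKa = −log(1.7 × 10^-5) = 4.770
Using pH = pKa + log([base]/[acid]) with [base]/[acid] = 0.22/0.048:
pH = 4.770 + (+0.661) = 5.43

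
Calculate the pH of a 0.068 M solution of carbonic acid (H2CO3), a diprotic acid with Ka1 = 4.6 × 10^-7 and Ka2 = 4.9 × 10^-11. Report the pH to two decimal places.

pH = 3.75

Ka1 ≫ Ka2, so treat the first dissociation as the only significant source of H+.
Ka1 = x²/(0.068 − x) = 4.6 × 10^-7
x ≈ √(4.6 × 10^-7 × 0.068) = 1.77 × 10^-4 M
pH = −log(1.77 × 10^-4) = 3.75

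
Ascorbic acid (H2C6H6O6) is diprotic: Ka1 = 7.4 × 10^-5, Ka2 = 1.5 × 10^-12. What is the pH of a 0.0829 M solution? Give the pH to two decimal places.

Since Ka1 ≫ Ka2, the first ionization dominates [H+].
Ka1 = x²/(0.0829 − x) = 7.4 × 10^-5
x ≈ √(7.4 × 10^-5 × 0.0829) = 2.48 × 10^-3 M
pH = −log(2.48 × 10^-3) = 2.61

pH = 2.61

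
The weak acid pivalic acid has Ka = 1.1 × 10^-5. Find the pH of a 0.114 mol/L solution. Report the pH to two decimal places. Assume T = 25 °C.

pH = 2.95

(CH3)3CCOOH ⇌ (CH3)3CCOO- + H+
From the ICE table, Ka = x²/(0.114 − x) = 1.1 × 10^-5.
Since Ka ≪ C₀, x ≈ √(Ka·C₀) = 1.12 × 10^-3 M.
pH = −log(1.12 × 10^-3) = 2.95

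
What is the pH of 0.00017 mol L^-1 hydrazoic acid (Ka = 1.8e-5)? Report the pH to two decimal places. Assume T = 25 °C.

pH = 4.33

HN3 ⇌ N3- + H+
Ka = x²/(0.00017 − x) = 1.8 × 10^-5
x is not negligible relative to C₀; solve x² + 1.8e-05·x − 3.06e-09 = 0.
x = [−1.8e-05 + √(1.8e-05² + 1.22e-08)]/2 = 4.70 × 10^-5 M
pH = −log[H+] = −log(4.70 × 10^-5) = 4.33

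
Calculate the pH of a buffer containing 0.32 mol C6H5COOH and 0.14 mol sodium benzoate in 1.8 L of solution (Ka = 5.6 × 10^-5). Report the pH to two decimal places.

pH = 3.89

pKa = −log(5.6 × 10^-5) = 4.252
pH = pKa + log([A⁻]/[HA]) = 4.252 + log(0.14/0.32)
pH = 4.252 + (-0.359) = 3.89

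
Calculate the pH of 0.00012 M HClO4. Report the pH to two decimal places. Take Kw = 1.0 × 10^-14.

pH = 3.92

HClO4 is a strong acid and dissociates completely, so [H+] = 0.00012 M.
pH = -log(0.00012) = 3.92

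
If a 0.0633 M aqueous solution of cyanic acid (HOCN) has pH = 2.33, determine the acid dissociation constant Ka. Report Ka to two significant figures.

Ka = 3.7 × 10^-4

[H+] = 10^(-2.33) = 4.68 × 10^-3 M
At equilibrium [HA] = 0.0633 − 4.68 × 10^-3 = 5.86 × 10^-2 M
Ka = [H+][A-]/[HA] = (4.68 × 10^-3)² / 5.86 × 10^-2 = 3.7 × 10^-4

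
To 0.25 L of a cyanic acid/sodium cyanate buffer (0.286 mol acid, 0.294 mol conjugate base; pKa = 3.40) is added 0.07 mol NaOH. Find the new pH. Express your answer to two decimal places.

After neutralization: n(HOCN) = 0.216 mol, n(OCN-) = 0.364 mol.
pH = pKa + log(n_OCN-/n_HOCN) = 3.40 + log(0.364/0.216) = 3.40 + (+0.227)

pH = 3.63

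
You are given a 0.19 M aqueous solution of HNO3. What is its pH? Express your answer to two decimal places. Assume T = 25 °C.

pH = 0.72

HNO3 is a strong acid and dissociates completely, so [H+] = 0.19 M.
pH = -log(0.19) = 0.72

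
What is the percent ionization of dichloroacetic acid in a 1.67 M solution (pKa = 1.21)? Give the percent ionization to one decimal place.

17.5%

Cl2CHCOOH ⇌ Cl2CHCOO- + H+; let x = [H+] at equilibrium.
Ka = 10^(−1.21) = 6.17 × 10^-2
Ka = x²/(C₀ − x); solving the quadratic gives x = 2.92 × 10^-1 M.
% ionization = x/C₀ × 100% = 2.92 × 10^-1/1.67 × 100% = 17.5%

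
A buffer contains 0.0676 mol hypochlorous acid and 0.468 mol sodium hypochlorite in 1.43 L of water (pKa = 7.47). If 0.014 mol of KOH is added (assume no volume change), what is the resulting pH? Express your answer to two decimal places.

OH- converts HOCl to OCl-: HOCl → 0.0536 mol, OCl- → 0.482 mol.
pH = pKa + log([A⁻]/[HA]) = 7.47 + log(0.482/0.0536) = 7.47 +0.954

pH = 8.42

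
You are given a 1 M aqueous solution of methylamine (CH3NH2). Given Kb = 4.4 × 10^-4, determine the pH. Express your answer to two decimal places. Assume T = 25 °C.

CH3NH2 + H2O ⇌ CH3NH3+ + OH-
Kb = x²/(1 − x) = 4.4 × 10^-4
Neglecting x in the denominator: x = √(4.4 × 10^-4 × 1) = 2.10 × 10^-2 M
pOH = 1.68, so pH = 14.00 − pOH = 12.32

pH = 12.32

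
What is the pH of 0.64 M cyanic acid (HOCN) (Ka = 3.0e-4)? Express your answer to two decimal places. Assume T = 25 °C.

HOCN ⇌ OCN- + H+
Ka = [H+]²/(0.64 − [H+]) = 3.0 × 10^-4
Assume [H+] ≪ 0.64: [H+] ≈ √(3.0 × 10^-4 × 0.64) = 1.39 × 10^-2 M
([H+]/C₀ = 2.2% < 5%, so the approximation holds.)
pH = −log(1.39 × 10^-2) = 1.86

pH = 1.86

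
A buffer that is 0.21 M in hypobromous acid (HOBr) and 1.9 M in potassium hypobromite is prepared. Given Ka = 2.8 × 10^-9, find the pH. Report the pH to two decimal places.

pKa = −log(2.8 × 10^-9) = 8.553
Henderson–Hasselbalch: pH = pKa + log([OBr-]/[HOBr]) = 8.553 + log(1.9/0.21)
pH = 8.553 + (+0.957) = 9.51

pH = 9.51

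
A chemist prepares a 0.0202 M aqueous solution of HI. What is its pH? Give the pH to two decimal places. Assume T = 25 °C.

HI is a strong acid and dissociates completely, so [H+] = 0.0202 M.
pH = -log(0.0202) = 1.69

pH = 1.69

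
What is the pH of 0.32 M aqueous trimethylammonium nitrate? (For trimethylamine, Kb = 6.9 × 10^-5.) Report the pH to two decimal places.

(CH3)3NH+ is the conjugate acid of the weak base (CH3)3N.
Ka = Kw/Kb = 1.0×10^-14 / 6.9 × 10^-5 = 1.45 × 10^-10
From the ICE table, Ka = [H+]²/(0.32 − [H+]) = 1.45 × 10^-10.
Since Ka ≪ C₀, [H+] ≈ √(Ka·C₀) = 6.81 × 10^-6 M.
([H+]/C₀ = 0.0021% < 5%, so the approximation holds.)
pH = −log[H+] = −log(6.81 × 10^-6) = 5.17

pH = 5.17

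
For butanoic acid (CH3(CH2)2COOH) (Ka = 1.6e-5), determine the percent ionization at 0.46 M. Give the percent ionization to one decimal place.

0.6%

CH3(CH2)2COOH ⇌ CH3(CH2)2COO- + H+; let x = [H+] at equilibrium.
x ≈ √(Ka·C₀) = √(1.6 × 10^-5 × 0.46) = 2.71 × 10^-3 M
Fraction ionized = 2.71 × 10^-3 / 0.46 = 0.0059 → 0.6%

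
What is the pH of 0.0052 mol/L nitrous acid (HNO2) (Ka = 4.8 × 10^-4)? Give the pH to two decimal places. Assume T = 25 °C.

pH = 2.87

HNO2 ⇌ NO2- + H+
Let x = [H+] at equilibrium. Ka = x²/(0.0052 − x).
The 5% rule fails; solving x² + Ka·x − Ka·C₀ = 0 exactly:
x = (−Ka + √(Ka² + 4·Ka·C₀))/2 = 1.36 × 10^-3 M
pH = −log(1.36 × 10^-3) = 2.87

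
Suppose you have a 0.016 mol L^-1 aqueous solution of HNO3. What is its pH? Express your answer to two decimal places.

pH = 1.80

HNO3 is a strong acid and dissociates completely, so [H+] = 0.016 M.
pH = -log(0.016) = 1.80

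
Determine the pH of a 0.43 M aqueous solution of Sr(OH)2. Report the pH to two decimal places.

pH = 13.93

Sr(OH)2 is a strong base (each formula unit releases 2 OH-); [OH-] = 0.86 M.
pOH = -log(0.86) = 0.07
pH = 14.00 - 0.07 = 13.93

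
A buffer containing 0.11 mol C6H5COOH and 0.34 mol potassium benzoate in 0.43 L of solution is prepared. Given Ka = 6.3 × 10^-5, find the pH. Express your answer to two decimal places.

pH = 4.69

pKa = −log(6.3 × 10^-5) = 4.201
pH = pKa + log([A⁻]/[HA]) = 4.201 + log(0.34/0.11)
pH = 4.201 + (+0.490) = 4.69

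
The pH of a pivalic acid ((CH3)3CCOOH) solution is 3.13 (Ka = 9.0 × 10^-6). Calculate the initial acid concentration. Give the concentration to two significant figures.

[H+] = 10^(-3.13) = 7.41 × 10^-4 M = x
Ka = x²/(C₀ − x) ⇒ C₀ = x + x²/Ka
C₀ = 7.41 × 10^-4 + (7.41 × 10^-4)²/(9.0 × 10^-6) = 6.18 × 10^-2 M

C₀ = 6.2 × 10^-2 M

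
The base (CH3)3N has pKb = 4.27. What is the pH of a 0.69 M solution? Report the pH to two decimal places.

(CH3)3N + H2O ⇌ (CH3)3NH+ + OH-
Kb = 10^(−4.27) = 5.37 × 10^-5
From the ICE table, Kb = [OH-]²/(0.69 − [OH-]) = 5.37 × 10^-5.
Neglecting [OH-] in the denominator: [OH-] = √(5.37 × 10^-5 × 0.69) = 6.09 × 10^-3 M
Check: 0.88% ionized — well under 5%, approximation valid.
pOH = −log(6.09 × 10^-3) = 2.22; pH = 14.00 − 2.22 = 11.78

pH = 11.78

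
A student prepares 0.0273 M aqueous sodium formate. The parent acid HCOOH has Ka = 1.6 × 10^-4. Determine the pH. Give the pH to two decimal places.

pH = 8.12

HCOO- is the conjugate base of the weak acid HCOOH.
Kb = Kw/Ka = 1.0×10^-14 / 1.6 × 10^-4 = 6.25 × 10^-11
From the ICE table, Kb = x²/(0.0273 − x) = 6.25 × 10^-11.
Assume x ≪ 0.0273: x ≈ √(6.25 × 10^-11 × 0.0273) = 1.31 × 10^-6 M
pOH = −log(1.31 × 10^-6) = 5.88; pH = 14.00 − 5.88 = 8.12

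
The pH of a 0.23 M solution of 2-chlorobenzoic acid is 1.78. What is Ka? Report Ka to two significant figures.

Ka = 1.3 × 10^-3

[H+] = 10^(-1.78) = 1.66 × 10^-2 M
At equilibrium [HA] = 0.23 − 1.66 × 10^-2 = 2.13 × 10^-1 M
Ka = [H+][A-]/[HA] = (1.66 × 10^-2)² / 2.13 × 10^-1 = 1.3 × 10^-3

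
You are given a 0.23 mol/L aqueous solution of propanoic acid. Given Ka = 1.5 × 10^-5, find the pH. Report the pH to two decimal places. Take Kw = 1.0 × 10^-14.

CH3CH2COOH ⇌ CH3CH2COO- + H+
From the ICE table, Ka = x²/(0.23 − x) = 1.5 × 10^-5.
Neglecting x in the denominator: x = √(1.5 × 10^-5 × 0.23) = 1.86 × 10^-3 M
Check: 0.81% ionized — well under 5%, approximation valid.
pH = −log(1.86 × 10^-3) = 2.73

pH = 2.73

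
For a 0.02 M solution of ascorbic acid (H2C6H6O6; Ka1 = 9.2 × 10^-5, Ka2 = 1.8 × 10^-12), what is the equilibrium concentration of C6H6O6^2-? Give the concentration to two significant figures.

1.8 × 10^-12 M

First ionization gives [H+] ≈ [HC6H6O6-] = 1.31 × 10^-3 M.
Second step: Ka2 = [H+][C6H6O6^2-]/[HC6H6O6-] ≈ [C6H6O6^2-] (since [H+] ≈ [HC6H6O6-]).
So [C6H6O6^2-] ≈ Ka2.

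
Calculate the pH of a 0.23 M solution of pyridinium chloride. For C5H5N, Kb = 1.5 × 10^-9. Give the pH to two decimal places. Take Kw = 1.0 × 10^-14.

C5H5NH+ is the conjugate acid of the weak base C5H5N.
Ka = Kw/Kb = 1.0×10^-14 / 1.5 × 10^-9 = 6.67 × 10^-6
Ka = x²/(0.23 − x) = 6.67 × 10^-6
Assume x ≪ 0.23: x ≈ √(6.67 × 10^-6 × 0.23) = 1.24 × 10^-3 M
(x/C₀ = 0.54% < 5%, so the approximation holds.)
pH = −log[H+] = −log(1.24 × 10^-3) = 2.91

pH = 2.91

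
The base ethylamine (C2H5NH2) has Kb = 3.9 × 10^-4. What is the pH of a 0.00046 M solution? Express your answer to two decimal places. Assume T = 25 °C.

pH = 10.43

C2H5NH2 + H2O ⇌ C2H5NH3+ + OH-
From the ICE table, Kb = x²/(0.00046 − x) = 3.9 × 10^-4.
The 5% rule fails; solving x² + Kb·x − Kb·C₀ = 0 exactly:
x = [−0.00039 + √(0.00039² + 7.18e-07)]/2 = 2.71 × 10^-4 M
pOH = −log(2.71 × 10^-4) = 3.57; pH = 14.00 − 3.57 = 10.43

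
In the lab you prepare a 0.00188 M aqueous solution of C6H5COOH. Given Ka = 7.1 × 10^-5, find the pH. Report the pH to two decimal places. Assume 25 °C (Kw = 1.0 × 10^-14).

C6H5COOH ⇌ C6H5COO- + H+
Ka = [H+]²/(0.00188 − [H+]) = 7.1 × 10^-5
Here C₀/Ka ≈ 26.5, so the small-[H+] approximation fails. Use the quadratic:
[H+] = [−7.1e-05 + √(7.1e-05² + 5.34e-07)]/2 = 3.32 × 10^-4 M
pH = −log[H+] = −log(3.32 × 10^-4) = 3.48

pH = 3.48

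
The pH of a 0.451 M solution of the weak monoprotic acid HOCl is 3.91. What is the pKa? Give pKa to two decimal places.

pKa = 7.47

[H+] = 10^(-3.91) = 1.23 × 10^-4 M
At equilibrium [HA] = 0.451 − 1.23 × 10^-4 = 4.51 × 10^-1 M
Ka = [H+][A-]/[HA] = (1.23 × 10^-4)² / 4.51 × 10^-1 = 3.35 × 10^-8
pKa = -log(3.35 × 10^-8) = 7.47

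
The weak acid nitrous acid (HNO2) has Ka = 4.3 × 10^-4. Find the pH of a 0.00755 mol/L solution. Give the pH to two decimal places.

HNO2 ⇌ NO2- + H+
Let x = [H+] at equilibrium. Ka = x²/(0.00755 − x).
x is not negligible relative to C₀; solve x² + 0.00043·x − 3.25e-06 = 0.
x = [−0.00043 + √(0.00043² + 1.3e-05)]/2 = 1.60 × 10^-3 M
pH = −log[H+] = −log(1.60 × 10^-3) = 2.80

pH = 2.80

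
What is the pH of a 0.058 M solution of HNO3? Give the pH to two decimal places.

pH = 1.24

HNO3 is a strong acid and dissociates completely, so [H+] = 0.058 M.
pH = -log(0.058) = 1.24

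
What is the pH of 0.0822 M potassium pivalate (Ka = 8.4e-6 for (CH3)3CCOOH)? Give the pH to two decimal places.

pH = 9.00

(CH3)3CCOO- is the conjugate base of the weak acid (CH3)3CCOOH.
Kb = Kw/Ka = 1.0×10^-14 / 8.4 × 10^-6 = 1.19 × 10^-9
From the ICE table, Kb = x²/(0.0822 − x) = 1.19 × 10^-9.
Since Kb ≪ C₀, x ≈ √(Kb·C₀) = 9.89 × 10^-6 M.
pOH = 5.00, so pH = 14.00 − pOH = 9.00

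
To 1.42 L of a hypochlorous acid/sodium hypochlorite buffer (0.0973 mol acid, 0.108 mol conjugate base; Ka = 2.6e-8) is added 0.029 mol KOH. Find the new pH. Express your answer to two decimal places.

After neutralization: n(HOCl) = 0.0683 mol, n(OCl-) = 0.137 mol.
pKa = −log(2.6 × 10^-8) = 7.585
pH = pKa + log(n_OCl-/n_HOCl) = 7.585 + log(0.137/0.0683) = 7.585 + (+0.302)

pH = 7.89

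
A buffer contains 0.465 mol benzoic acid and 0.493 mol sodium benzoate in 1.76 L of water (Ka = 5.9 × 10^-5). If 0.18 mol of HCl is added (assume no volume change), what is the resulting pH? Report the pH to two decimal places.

After neutralization: n(C6H5COOH) = 0.645 mol, n(C6H5COO-) = 0.313 mol.
pKa = −log(5.9 × 10^-5) = 4.229
pH = pKa + log([A⁻]/[HA]) = 4.229 + log(0.313/0.645) = 4.229 -0.314

pH = 3.92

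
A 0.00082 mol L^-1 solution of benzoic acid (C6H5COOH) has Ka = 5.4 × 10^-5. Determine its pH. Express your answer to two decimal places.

C6H5COOH ⇌ C6H5COO- + H+
From the ICE table, Ka = [H+]²/(0.00082 − [H+]) = 5.4 × 10^-5.
Here C₀/Ka ≈ 15.2, so the small-[H+] approximation fails. Use the quadratic:
[H+] = (−Ka + √(Ka² + 4·Ka·C₀))/2 = 1.85 × 10^-4 M
pH = −log[H+] = −log(1.85 × 10^-4) = 3.73

pH = 3.73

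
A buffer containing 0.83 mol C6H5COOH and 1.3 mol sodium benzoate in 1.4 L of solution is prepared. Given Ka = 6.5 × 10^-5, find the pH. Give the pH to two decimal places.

pKa = −log(6.5 × 10^-5) = 4.187
Henderson–Hasselbalch: pH = pKa + log([C6H5COO-]/[C6H5COOH]) = 4.187 + log(1.3/0.83)
pH = 4.187 + (+0.195) = 4.38

pH = 4.38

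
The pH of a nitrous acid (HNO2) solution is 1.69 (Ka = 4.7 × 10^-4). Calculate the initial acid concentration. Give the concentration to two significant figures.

[H+] = 10^(-1.69) = 2.04 × 10^-2 M = x
Ka = x²/(C₀ − x) ⇒ C₀ = x + x²/Ka
C₀ = 2.04 × 10^-2 + (2.04 × 10^-2)²/(4.7 × 10^-4) = 9.06 × 10^-1 M

C₀ = 9.1 × 10^-1 M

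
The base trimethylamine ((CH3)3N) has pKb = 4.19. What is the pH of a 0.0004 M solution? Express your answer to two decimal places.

pH = 10.12

(CH3)3N + H2O ⇌ (CH3)3NH+ + OH-
Kb = 10^(−4.19) = 6.46 × 10^-5
From the ICE table, Kb = [OH-]²/(0.0004 − [OH-]) = 6.46 × 10^-5.
[OH-] is not negligible relative to C₀; solve [OH-]² + 6.46e-05·[OH-] − 2.58e-08 = 0.
[OH-] = (−Kb + √(Kb² + 4·Kb·C₀))/2 = 1.32 × 10^-4 M
pOH = −log(1.32 × 10^-4) = 3.88; pH = 14.00 − 3.88 = 10.12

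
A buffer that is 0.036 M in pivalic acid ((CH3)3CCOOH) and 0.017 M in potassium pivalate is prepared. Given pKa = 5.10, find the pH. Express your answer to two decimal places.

pH = 4.77

Henderson–Hasselbalch: pH = pKa + log([(CH3)3CCOO-]/[(CH3)3CCOOH]) = 5.10 + log(0.017/0.036)
pH = 5.10 + (-0.326) = 4.77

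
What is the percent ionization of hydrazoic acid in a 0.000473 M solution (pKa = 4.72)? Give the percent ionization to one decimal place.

HN3 ⇌ N3- + H+; let x = [H+] at equilibrium.
Ka = 10^(−4.72) = 1.91 × 10^-5
Ka = x²/(C₀ − x); solving the quadratic gives x = 8.60 × 10^-5 M.
% ionization = x/C₀ × 100% = 8.60 × 10^-5/0.000473 × 100% = 18.2%

18.2%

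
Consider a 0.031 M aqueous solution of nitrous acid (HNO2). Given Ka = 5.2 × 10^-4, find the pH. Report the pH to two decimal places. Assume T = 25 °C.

pH = 2.42

HNO2 ⇌ NO2- + H+
Let x = [H+] at equilibrium. Ka = x²/(0.031 − x).
The 5% rule fails; solving x² + Ka·x − Ka·C₀ = 0 exactly:
x = (−Ka + √(Ka² + 4·Ka·C₀))/2 = 3.76 × 10^-3 M
pH = −log[H+] = −log(3.76 × 10^-3) = 2.42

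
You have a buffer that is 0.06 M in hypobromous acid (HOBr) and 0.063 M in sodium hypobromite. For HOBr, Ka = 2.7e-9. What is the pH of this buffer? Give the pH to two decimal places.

pKa = −log(2.7 × 10^-9) = 8.569
pH = pKa + log([A⁻]/[HA]) = 8.569 + log(0.063/0.06)
pH = 8.569 + (+0.021) = 8.59

pH = 8.59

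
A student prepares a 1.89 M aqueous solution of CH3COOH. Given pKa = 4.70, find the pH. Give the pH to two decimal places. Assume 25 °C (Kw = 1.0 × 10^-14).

CH3COOH ⇌ CH3COO- + H+
Ka = 10^(−4.70) = 2.00 × 10^-5
From the ICE table, Ka = [H+]²/(1.89 − [H+]) = 2.00 × 10^-5.
Assume [H+] ≪ 1.89: [H+] ≈ √(2.00 × 10^-5 × 1.89) = 6.15 × 10^-3 M
pH = −log[H+] = −log(6.15 × 10^-3) = 2.21

pH = 2.21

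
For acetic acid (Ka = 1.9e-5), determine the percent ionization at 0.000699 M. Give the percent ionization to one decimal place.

15.2%

CH3COOH ⇌ CH3COO- + H+; let x = [H+] at equilibrium.
Solve x² + 1.9e-05x − 1.33e-08 = 0 → x = 1.06 × 10^-4 M
Fraction ionized = 1.06 × 10^-4 / 0.000699 = 0.1516 → 15.2%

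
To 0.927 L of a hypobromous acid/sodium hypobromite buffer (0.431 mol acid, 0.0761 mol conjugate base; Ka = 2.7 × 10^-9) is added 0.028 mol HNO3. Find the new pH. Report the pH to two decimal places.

pH = 7.59

After neutralization: n(HOBr) = 0.459 mol, n(OBr-) = 0.0481 mol.
pKa = −log(2.7 × 10^-9) = 8.569
pH = pKa + log([A⁻]/[HA]) = 8.569 + log(0.0481/0.459) = 8.569 -0.980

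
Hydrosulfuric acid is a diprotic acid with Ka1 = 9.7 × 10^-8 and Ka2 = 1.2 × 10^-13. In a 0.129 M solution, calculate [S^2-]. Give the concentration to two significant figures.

1.2 × 10^-13 M

First ionization gives [H+] ≈ [HS-] = 1.12 × 10^-4 M.
Second step: Ka2 = [H+][S^2-]/[HS-] ≈ [S^2-] (since [H+] ≈ [HS-]).
So [S^2-] ≈ Ka2.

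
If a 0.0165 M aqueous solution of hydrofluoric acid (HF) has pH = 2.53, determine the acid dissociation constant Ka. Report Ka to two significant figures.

[H+] = 10^(-2.53) = 2.95 × 10^-3 M
At equilibrium [HA] = 0.0165 − 2.95 × 10^-3 = 1.36 × 10^-2 M
Ka = [H+][A-]/[HA] = (2.95 × 10^-3)² / 1.36 × 10^-2 = 6.4 × 10^-4

Ka = 6.4 × 10^-4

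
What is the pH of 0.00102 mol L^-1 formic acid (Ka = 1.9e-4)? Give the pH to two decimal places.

pH = 3.45

HCOOH ⇌ HCOO- + H+
From the ICE table, Ka = [H+]²/(0.00102 − [H+]) = 1.9 × 10^-4.
The 5% rule fails; solving [H+]² + Ka·[H+] − Ka·C₀ = 0 exactly:
[H+] = (−Ka + √(Ka² + 4·Ka·C₀))/2 = 3.55 × 10^-4 M
pH = −log[H+] = −log(3.55 × 10^-4) = 3.45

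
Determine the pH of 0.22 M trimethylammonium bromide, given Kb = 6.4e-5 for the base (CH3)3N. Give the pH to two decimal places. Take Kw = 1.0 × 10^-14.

(CH3)3NH+ is the conjugate acid of the weak base (CH3)3N.
Ka = Kw/Kb = 1.0×10^-14 / 6.4 × 10^-5 = 1.56 × 10^-10
Ka = [H+]²/(0.22 − [H+]) = 1.56 × 10^-10
Neglecting [H+] in the denominator: [H+] = √(1.56 × 10^-10 × 0.22) = 5.86 × 10^-6 M
([H+]/C₀ = 0.0027% < 5%, so the approximation holds.)
pH = −log[H+] = −log(5.86 × 10^-6) = 5.23

pH = 5.23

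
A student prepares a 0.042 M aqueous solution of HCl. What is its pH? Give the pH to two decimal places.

HCl is a strong acid and dissociates completely, so [H+] = 0.042 M.
pH = -log(0.042) = 1.38

pH = 1.38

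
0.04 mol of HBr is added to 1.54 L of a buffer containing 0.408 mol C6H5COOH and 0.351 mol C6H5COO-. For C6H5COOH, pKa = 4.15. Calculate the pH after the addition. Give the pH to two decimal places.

After neutralization: n(C6H5COOH) = 0.448 mol, n(C6H5COO-) = 0.311 mol.
Henderson–Hasselbalch with mole ratio 0.311/0.448: pH = 4.15 + (-0.159)

pH = 3.99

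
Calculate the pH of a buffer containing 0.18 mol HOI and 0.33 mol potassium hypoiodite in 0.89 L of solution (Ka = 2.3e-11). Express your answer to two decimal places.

pH = 10.90

pKa = −log(2.3 × 10^-11) = 10.638
Using pH = pKa + log([base]/[acid]) with [base]/[acid] = 0.33/0.18:
pH = 10.638 + (+0.263) = 10.90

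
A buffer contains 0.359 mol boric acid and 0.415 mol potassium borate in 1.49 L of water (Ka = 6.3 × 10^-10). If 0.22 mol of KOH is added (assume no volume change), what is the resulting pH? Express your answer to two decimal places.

After neutralization: n(B(OH)3) = 0.139 mol, n(B(OH)4-) = 0.635 mol.
pKa = −log(6.3 × 10^-10) = 9.201
pH = pKa + log(n_B(OH)4-/n_B(OH)3) = 9.201 + log(0.635/0.139) = 9.201 + (+0.660)

pH = 9.86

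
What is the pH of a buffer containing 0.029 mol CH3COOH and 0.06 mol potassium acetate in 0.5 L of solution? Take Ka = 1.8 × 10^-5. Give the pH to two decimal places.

pKa = −log(1.8 × 10^-5) = 4.745
Henderson–Hasselbalch: pH = pKa + log([CH3COO-]/[CH3COOH]) = 4.745 + log(0.06/0.029)
pH = 4.745 + (+0.316) = 5.06

pH = 5.06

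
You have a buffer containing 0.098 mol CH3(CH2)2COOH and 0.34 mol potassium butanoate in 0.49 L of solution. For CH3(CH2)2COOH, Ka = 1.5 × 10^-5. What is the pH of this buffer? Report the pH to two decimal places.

pKa = −log(1.5 × 10^-5) = 4.824
Henderson–Hasselbalch: pH = pKa + log([CH3(CH2)2COO-]/[CH3(CH2)2COOH]) = 4.824 + log(0.34/0.098)
pH = 4.824 + (+0.540) = 5.36

pH = 5.36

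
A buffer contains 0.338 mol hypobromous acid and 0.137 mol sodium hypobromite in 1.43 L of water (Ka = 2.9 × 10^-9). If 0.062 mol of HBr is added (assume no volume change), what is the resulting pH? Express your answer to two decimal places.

pH = 7.81

After neutralization: n(HOBr) = 0.4 mol, n(OBr-) = 0.075 mol.
pKa = −log(2.9 × 10^-9) = 8.538
Henderson–Hasselbalch with mole ratio 0.075/0.4: pH = 8.538 + (-0.727)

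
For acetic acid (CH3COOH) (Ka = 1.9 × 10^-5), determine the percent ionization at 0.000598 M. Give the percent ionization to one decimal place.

CH3COOH ⇌ CH3COO- + H+; let x = [H+] at equilibrium.
Ka = x²/(C₀ − x); solving the quadratic gives x = 9.75 × 10^-5 M.
Fraction ionized = 9.75 × 10^-5 / 0.000598 = 0.1630 → 16.3%

16.3%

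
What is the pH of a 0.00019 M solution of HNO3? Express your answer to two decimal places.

HNO3 is a strong acid and dissociates completely, so [H+] = 0.00019 M.
pH = -log(0.00019) = 3.72

pH = 3.72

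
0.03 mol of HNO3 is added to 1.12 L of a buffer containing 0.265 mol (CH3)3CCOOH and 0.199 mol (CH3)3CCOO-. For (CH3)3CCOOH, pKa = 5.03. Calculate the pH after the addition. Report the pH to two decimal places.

pH = 4.79

Added H+ converts (CH3)3CCOO- to (CH3)3CCOOH: (CH3)3CCOOH → 0.295 mol, (CH3)3CCOO- → 0.169 mol.
pH = pKa + log(n_(CH3)3CCOO-/n_(CH3)3CCOOH) = 5.03 + log(0.169/0.295) = 5.03 + (-0.242)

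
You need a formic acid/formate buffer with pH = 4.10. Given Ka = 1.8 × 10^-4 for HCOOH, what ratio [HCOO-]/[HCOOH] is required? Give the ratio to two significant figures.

ratio = 2.3

pKa = -log(1.8 × 10^-4) = 3.745
pH = pKa + log(r) ⇒ log(r) = 4.10 − 3.745 = +0.355
r = [HCOO-]/[HCOOH] = 10^(+0.355) = 2.26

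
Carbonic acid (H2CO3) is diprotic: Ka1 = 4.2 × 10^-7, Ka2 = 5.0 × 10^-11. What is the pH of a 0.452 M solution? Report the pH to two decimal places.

Ka1 ≫ Ka2, so treat the first dissociation as the only significant source of H+.
Ka1 = x²/(0.452 − x) = 4.2 × 10^-7
x ≈ √(4.2 × 10^-7 × 0.452) = 4.36 × 10^-4 M
pH = −log(4.36 × 10^-4) = 3.36

pH = 3.36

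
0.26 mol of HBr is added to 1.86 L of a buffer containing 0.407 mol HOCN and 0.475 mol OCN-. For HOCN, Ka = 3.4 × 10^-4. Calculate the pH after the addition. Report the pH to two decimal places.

pH = 2.98

Added H+ converts OCN- to HOCN: HOCN → 0.667 mol, OCN- → 0.215 mol.
pKa = −log(3.4 × 10^-4) = 3.469
pH = pKa + log([A⁻]/[HA]) = 3.469 + log(0.215/0.667) = 3.469 -0.492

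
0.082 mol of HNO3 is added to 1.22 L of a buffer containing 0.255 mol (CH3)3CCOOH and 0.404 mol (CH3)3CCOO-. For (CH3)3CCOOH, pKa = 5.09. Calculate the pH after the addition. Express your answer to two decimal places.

Added H+ converts (CH3)3CCOO- to (CH3)3CCOOH: (CH3)3CCOOH → 0.337 mol, (CH3)3CCOO- → 0.322 mol.
pH = pKa + log(n_(CH3)3CCOO-/n_(CH3)3CCOOH) = 5.09 + log(0.322/0.337) = 5.09 + (-0.020)

pH = 5.07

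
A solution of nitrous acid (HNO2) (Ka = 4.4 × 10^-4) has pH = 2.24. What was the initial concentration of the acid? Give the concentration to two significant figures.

[H+] = 10^(-2.24) = 5.75 × 10^-3 M = x
Ka = x²/(C₀ − x) ⇒ C₀ = x + x²/Ka
C₀ = 5.75 × 10^-3 + (5.75 × 10^-3)²/(4.4 × 10^-4) = 8.09 × 10^-2 M

C₀ = 8.1 × 10^-2 M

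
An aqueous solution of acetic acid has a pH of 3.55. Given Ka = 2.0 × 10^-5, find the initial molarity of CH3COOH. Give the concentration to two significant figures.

C₀ = 4.3 × 10^-3 M

[H+] = 10^(-3.55) = 2.82 × 10^-4 M = x
Ka = x²/(C₀ − x) ⇒ C₀ = x + x²/Ka
C₀ = 2.82 × 10^-4 + (2.82 × 10^-4)²/(2.0 × 10^-5) = 4.26 × 10^-3 M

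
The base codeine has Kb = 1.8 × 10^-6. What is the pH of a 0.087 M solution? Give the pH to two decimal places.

pH = 10.60

C18H21NO3 + H2O ⇌ C18H22NO3+ + OH-
From the ICE table, Kb = x²/(0.087 − x) = 1.8 × 10^-6.
Assume x ≪ 0.087: x ≈ √(1.8 × 10^-6 × 0.087) = 3.96 × 10^-4 M
pOH = 3.40, so pH = 14.00 − pOH = 10.60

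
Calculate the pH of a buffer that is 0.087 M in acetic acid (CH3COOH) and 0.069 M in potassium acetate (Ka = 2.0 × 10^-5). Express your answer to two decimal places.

pKa = −log(2.0 × 10^-5) = 4.699
pH = pKa + log([A⁻]/[HA]) = 4.699 + log(0.069/0.087)
pH = 4.699 + (-0.101) = 4.60

pH = 4.60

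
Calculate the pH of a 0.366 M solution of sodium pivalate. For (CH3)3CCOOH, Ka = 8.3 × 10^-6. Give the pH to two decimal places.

(CH3)3CCOO- is the conjugate base of the weak acid (CH3)3CCOOH.
Kb = Kw/Ka = 1.0×10^-14 / 8.3 × 10^-6 = 1.20 × 10^-9
Kb = [OH-]²/(0.366 − [OH-]) = 1.20 × 10^-9
Since Kb ≪ C₀, [OH-] ≈ √(Kb·C₀) = 2.10 × 10^-5 M.
([OH-]/C₀ = 0.0057% < 5%, so the approximation holds.)
pOH = −log(2.10 × 10^-5) = 4.68; pH = 14.00 − 4.68 = 9.32

pH = 9.32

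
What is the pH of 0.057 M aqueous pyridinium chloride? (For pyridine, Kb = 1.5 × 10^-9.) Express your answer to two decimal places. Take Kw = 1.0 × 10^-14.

pH = 3.21

C5H5NH+ is the conjugate acid of the weak base C5H5N.
Ka = Kw/Kb = 1.0×10^-14 / 1.5 × 10^-9 = 6.67 × 10^-6
Let x = [H+] at equilibrium. Ka = x²/(0.057 − x).
Since Ka ≪ C₀, x ≈ √(Ka·C₀) = 6.17 × 10^-4 M.
Check: 1.1% ionized — well under 5%, approximation valid.
pH = −log(6.17 × 10^-4) = 3.21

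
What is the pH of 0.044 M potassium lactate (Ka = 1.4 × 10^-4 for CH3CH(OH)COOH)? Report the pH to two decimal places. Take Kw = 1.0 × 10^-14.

pH = 8.25

CH3CH(OH)COO- is the conjugate base of the weak acid CH3CH(OH)COOH.
Kb = Kw/Ka = 1.0×10^-14 / 1.4 × 10^-4 = 7.14 × 10^-11
From the ICE table, Kb = [OH-]²/(0.044 − [OH-]) = 7.14 × 10^-11.
Assume [OH-] ≪ 0.044: [OH-] ≈ √(7.14 × 10^-11 × 0.044) = 1.77 × 10^-6 M
Check: 0.004% ionized — well under 5%, approximation valid.
pOH = −log(1.77 × 10^-6) = 5.75; pH = 14.00 − 5.75 = 8.25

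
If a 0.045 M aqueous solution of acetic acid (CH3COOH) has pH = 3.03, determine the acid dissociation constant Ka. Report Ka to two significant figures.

Ka = 2.0 × 10^-5

[H+] = 10^(-3.03) = 9.33 × 10^-4 M
At equilibrium [HA] = 0.045 − 9.33 × 10^-4 = 4.41 × 10^-2 M
Ka = [H+][A-]/[HA] = (9.33 × 10^-4)² / 4.41 × 10^-2 = 2.0 × 10^-5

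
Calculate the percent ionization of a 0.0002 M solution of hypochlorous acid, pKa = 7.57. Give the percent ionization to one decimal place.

HOCl ⇌ OCl- + H+; let x = [H+] at equilibrium.
Ka = 10^(−7.57) = 2.69 × 10^-8
x ≈ √(Ka·C₀) = √(2.69 × 10^-8 × 0.0002) = 2.32 × 10^-6 M
% ionization = x/C₀ × 100% = 2.32 × 10^-6/0.0002 × 100% = 1.2%

1.2%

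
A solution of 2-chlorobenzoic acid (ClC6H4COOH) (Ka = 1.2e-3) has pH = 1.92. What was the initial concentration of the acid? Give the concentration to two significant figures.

[H+] = 10^(-1.92) = 1.20 × 10^-2 M = x
Ka = x²/(C₀ − x) ⇒ C₀ = x + x²/Ka
C₀ = 1.20 × 10^-2 + (1.20 × 10^-2)²/(1.2 × 10^-3) = 1.32 × 10^-1 M

C₀ = 1.3 × 10^-1 M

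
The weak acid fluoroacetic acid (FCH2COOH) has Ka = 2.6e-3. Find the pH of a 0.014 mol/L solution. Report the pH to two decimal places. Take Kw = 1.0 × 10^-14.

pH = 2.31

FCH2COOH ⇌ FCH2COO- + H+
Ka = x²/(0.014 − x) = 2.6 × 10^-3
Here C₀/Ka ≈ 5.38, so the small-x approximation fails. Use the quadratic:
x = [−0.0026 + √(0.0026² + 0.000146)]/2 = 4.87 × 10^-3 M
pH = −log(4.87 × 10^-3) = 2.31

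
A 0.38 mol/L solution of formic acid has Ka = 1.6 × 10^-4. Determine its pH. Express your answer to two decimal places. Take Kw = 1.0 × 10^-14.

HCOOH ⇌ HCOO- + H+
Ka = x²/(0.38 − x) = 1.6 × 10^-4
Since Ka ≪ C₀, x ≈ √(Ka·C₀) = 7.80 × 10^-3 M.
(x/C₀ = 2.1% < 5%, so the approximation holds.)
pH = −log(7.80 × 10^-3) = 2.11

pH = 2.11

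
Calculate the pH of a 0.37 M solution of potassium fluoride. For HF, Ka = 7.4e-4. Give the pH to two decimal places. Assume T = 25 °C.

F- is the conjugate base of the weak acid HF.
Kb = Kw/Ka = 1.0×10^-14 / 7.4 × 10^-4 = 1.35 × 10^-11
Let x = [OH-] at equilibrium. Kb = x²/(0.37 − x).
Neglecting x in the denominator: x = √(1.35 × 10^-11 × 0.37) = 2.23 × 10^-6 M
(x/C₀ = 0.0006% < 5%, so the approximation holds.)
pOH = −log(2.23 × 10^-6) = 5.65; pH = 14.00 − 5.65 = 8.35

pH = 8.35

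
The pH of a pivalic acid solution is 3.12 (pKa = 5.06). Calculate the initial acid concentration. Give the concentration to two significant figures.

C₀ = 6.7 × 10^-2 M

[H+] = 10^(-3.12) = 7.59 × 10^-4 M = x
Ka = 10^(−5.06) = 8.71 × 10^-6
Ka = x²/(C₀ − x) ⇒ C₀ = x + x²/Ka
C₀ = 7.59 × 10^-4 + (7.59 × 10^-4)²/(8.71 × 10^-6) = 6.69 × 10^-2 M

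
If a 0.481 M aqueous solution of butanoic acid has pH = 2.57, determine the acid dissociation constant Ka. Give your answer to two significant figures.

[H+] = 10^(-2.57) = 2.69 × 10^-3 M
At equilibrium [HA] = 0.481 − 2.69 × 10^-3 = 4.78 × 10^-1 M
Ka = [H+][A-]/[HA] = (2.69 × 10^-3)² / 4.78 × 10^-1 = 1.5 × 10^-5

Ka = 1.5 × 10^-5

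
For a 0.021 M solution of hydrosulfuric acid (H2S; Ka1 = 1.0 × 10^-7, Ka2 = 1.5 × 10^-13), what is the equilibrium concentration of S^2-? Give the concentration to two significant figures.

1.5 × 10^-13 M

First ionization gives [H+] ≈ [HS-] = 4.58 × 10^-5 M.
Second step: Ka2 = [H+][S^2-]/[HS-] ≈ [S^2-] (since [H+] ≈ [HS-]).
So [S^2-] ≈ Ka2.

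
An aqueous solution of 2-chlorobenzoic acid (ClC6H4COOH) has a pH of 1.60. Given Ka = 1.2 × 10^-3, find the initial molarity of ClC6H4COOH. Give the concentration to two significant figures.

C₀ = 5.5 × 10^-1 M

[H+] = 10^(-1.60) = 2.51 × 10^-2 M = x
Ka = x²/(C₀ − x) ⇒ C₀ = x + x²/Ka
C₀ = 2.51 × 10^-2 + (2.51 × 10^-2)²/(1.2 × 10^-3) = 5.50 × 10^-1 M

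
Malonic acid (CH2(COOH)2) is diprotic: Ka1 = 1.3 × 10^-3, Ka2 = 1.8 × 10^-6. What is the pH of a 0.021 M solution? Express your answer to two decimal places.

pH = 2.34

Ka1 ≫ Ka2, so treat the first dissociation as the only significant source of H+.
Ka1 = x²/(0.021 − x) = 1.3 × 10^-3
Solving the quadratic: x = (−Ka1 + √(Ka1² + 4·Ka1·C₀))/2 = 4.62 × 10^-3 M
pH = −log(4.62 × 10^-3) = 2.34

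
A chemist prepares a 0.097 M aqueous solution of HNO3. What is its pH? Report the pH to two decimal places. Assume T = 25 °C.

pH = 1.01

HNO3 is a strong acid and dissociates completely, so [H+] = 0.097 M.
pH = -log(0.097) = 1.01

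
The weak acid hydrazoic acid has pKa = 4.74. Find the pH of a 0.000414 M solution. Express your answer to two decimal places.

pH = 4.11

HN3 ⇌ N3- + H+
Ka = 10^(−4.74) = 1.82 × 10^-5
Ka = x²/(0.000414 − x) = 1.82 × 10^-5
The 5% rule fails; solving x² + Ka·x − Ka·C₀ = 0 exactly:
x = (−Ka + √(Ka² + 4·Ka·C₀))/2 = 7.82 × 10^-5 M
pH = −log(7.82 × 10^-5) = 4.11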